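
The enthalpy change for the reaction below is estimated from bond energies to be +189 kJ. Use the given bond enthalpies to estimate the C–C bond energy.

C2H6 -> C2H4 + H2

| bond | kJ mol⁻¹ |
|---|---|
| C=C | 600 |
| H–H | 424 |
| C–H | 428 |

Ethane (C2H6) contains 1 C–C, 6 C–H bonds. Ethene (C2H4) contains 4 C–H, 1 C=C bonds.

Let D be the C–C bond energy.
Σ(broken) = 1×D + 6×428 = 2568 + D
Σ(formed) = 4×428 + 1×600 + 1×424 = 2736
ΔH = Σ(broken) − Σ(formed) = (2568 + D) − (2736) = −168 + D
Setting this equal to +189 kJ gives D = 357 kJ/mol.

D(C–C) ≈ 357 kJ/mol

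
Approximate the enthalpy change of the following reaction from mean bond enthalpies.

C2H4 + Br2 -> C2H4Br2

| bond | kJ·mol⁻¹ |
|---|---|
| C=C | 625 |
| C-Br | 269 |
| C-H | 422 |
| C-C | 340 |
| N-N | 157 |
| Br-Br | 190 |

Bonds broken (reactants):
  Br-Br: 1 × 190 = 190
  C-H: 4 × 422 = 1688
  C=C: 1 × 625 = 625
  Σ(broken) = 2503 kJ
Bonds formed (products):
  C-Br: 2 × 269 = 538
  C-C: 1 × 340 = 340
  C-H: 4 × 422 = 1688
  Σ(formed) = 2566 kJ
ΔH = Σ(broken) − Σ(formed) = 2503 − 2566 = −63 kJ

ΔH ≈ −63 kJ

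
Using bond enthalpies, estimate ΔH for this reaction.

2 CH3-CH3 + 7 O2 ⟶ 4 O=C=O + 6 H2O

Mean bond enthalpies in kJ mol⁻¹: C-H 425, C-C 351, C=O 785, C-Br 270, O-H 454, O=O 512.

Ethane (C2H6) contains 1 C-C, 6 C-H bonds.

Bonds broken (reactants):
  C-C: 2 × 351 = 702
  C-H: 12 × 425 = 5100
  O=O: 7 × 512 = 3584
  Σ(broken) = 9386 kJ
Bonds formed (products):
  C=O: 8 × 785 = 6280
  O-H: 12 × 454 = 5448
  Σ(formed) = 11728 kJ
ΔH = Σ(broken) − Σ(formed) = 9386 − 11728 = −2342 kJ

ΔH ≈ −2342 kJ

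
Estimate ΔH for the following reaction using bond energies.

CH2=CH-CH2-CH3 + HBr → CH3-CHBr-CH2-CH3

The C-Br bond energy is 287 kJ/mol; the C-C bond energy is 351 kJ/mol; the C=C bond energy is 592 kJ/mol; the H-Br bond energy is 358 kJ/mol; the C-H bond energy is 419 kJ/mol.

ΔH ≈ −107 kJ

Bonds broken (reactants):
  C-C: 2 × 351 = 702
  C-H: 8 × 419 = 3352
  C=C: 1 × 592 = 592
  H-Br: 1 × 358 = 358
  Σ(broken) = 5004 kJ
Bonds formed (products):
  C-Br: 1 × 287 = 287
  C-C: 3 × 351 = 1053
  C-H: 9 × 419 = 3771
  Σ(formed) = 5111 kJ
ΔH = Σ(broken) − Σ(formed) = 5004 − 5111 = −107 kJ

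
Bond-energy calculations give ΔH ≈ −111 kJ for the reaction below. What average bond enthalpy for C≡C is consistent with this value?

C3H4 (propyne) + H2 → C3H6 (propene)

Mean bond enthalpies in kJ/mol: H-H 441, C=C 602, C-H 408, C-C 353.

D(C≡C) ≈ 866 kJ/mol

Let D be the C≡C bond energy.
Σ(broken) = 1×D + 1×353 + 4×408 + 1×441 = 2426 + D
Σ(formed) = 1×353 + 6×408 + 1×602 = 3403
ΔH = Σ(broken) − Σ(formed) = (2426 + D) − (3403) = −977 + D
Setting this equal to −111 kJ gives D = 866 kJ/mol.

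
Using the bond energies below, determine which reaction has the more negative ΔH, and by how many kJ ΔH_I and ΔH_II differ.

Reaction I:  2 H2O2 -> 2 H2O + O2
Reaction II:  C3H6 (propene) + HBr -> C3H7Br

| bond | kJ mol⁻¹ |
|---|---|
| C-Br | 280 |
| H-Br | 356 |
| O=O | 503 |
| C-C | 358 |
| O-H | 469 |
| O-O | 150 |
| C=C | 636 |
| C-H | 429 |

Reaction I, by 128 kJ

Reaction I:
  Bonds broken (reactants):
    O-H: 4 × 469 = 1876
    O-O: 2 × 150 = 300
    Σ(broken) = 2176 kJ
  Bonds formed (products):
    O-H: 4 × 469 = 1876
    O=O: 1 × 503 = 503
    Σ(formed) = 2379 kJ
  ΔH_I = 2176 − 2379 = −203 kJ
Reaction II:
  Bonds broken (reactants):
    C-C: 1 × 358 = 358
    C-H: 6 × 429 = 2574
    C=C: 1 × 636 = 636
    H-Br: 1 × 356 = 356
    Σ(broken) = 3924 kJ
  Bonds formed (products):
    C-Br: 1 × 280 = 280
    C-C: 2 × 358 = 716
    C-H: 7 × 429 = 3003
    Σ(formed) = 3999 kJ
  ΔH_II = 3924 − 3999 = −75 kJ
ΔH_I − ΔH_II = −128 kJ, so reaction I has the more negative ΔH; |ΔH_I − ΔH_II| = 128 kJ.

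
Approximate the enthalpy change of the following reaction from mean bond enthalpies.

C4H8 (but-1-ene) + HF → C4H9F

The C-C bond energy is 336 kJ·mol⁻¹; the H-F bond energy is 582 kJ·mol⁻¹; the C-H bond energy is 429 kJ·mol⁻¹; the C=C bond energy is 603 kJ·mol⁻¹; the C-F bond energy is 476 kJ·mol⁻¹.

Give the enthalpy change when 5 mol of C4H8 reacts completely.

Bonds broken (reactants):
  C-C: 2 × 336 = 672
  C-H: 8 × 429 = 3432
  C=C: 1 × 603 = 603
  H-F: 1 × 582 = 582
  Σ(broken) = 5289 kJ
Bonds formed (products):
  C-C: 3 × 336 = 1008
  C-F: 1 × 476 = 476
  C-H: 9 × 429 = 3861
  Σ(formed) = 5345 kJ
ΔH = Σ(broken) − Σ(formed) = 5289 − 5345 = −56 kJ
For 5× the reaction as written: 5 × (−56) = −280 kJ

ΔH = −280 kJ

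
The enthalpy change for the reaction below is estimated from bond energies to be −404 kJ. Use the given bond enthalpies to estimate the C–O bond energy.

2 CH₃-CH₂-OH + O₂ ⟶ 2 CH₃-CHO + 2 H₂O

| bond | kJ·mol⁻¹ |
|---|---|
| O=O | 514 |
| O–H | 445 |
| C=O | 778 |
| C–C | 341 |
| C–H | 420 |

D(C–O) ≈ 344 kJ/mol

Let D be the C–O bond energy.
Σ(broken) = 2×341 + 10×420 + 2×D + 2×445 + 1×514 = 6286 + 2D
Σ(formed) = 2×341 + 8×420 + 2×778 + 4×445 = 7378
ΔH = Σ(broken) − Σ(formed) = (6286 + 2D) − (7378) = −1092 + 2D
Setting this equal to −404 kJ gives 2D = 688, so D = 344 kJ/mol.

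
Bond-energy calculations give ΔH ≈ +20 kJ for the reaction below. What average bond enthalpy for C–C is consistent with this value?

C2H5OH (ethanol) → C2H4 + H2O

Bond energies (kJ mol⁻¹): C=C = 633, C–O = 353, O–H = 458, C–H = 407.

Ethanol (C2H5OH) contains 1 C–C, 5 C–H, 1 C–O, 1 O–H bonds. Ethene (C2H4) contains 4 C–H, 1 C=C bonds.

Let D be the C–C bond energy.
Σ(broken) = 1×D + 5×407 + 1×353 + 1×458 = 2846 + D
Σ(formed) = 4×407 + 1×633 + 2×458 = 3177
ΔH = Σ(broken) − Σ(formed) = (2846 + D) − (3177) = −331 + D
Setting this equal to +20 kJ gives D = 351 kJ/mol.

D(C–C) ≈ 351 kJ/mol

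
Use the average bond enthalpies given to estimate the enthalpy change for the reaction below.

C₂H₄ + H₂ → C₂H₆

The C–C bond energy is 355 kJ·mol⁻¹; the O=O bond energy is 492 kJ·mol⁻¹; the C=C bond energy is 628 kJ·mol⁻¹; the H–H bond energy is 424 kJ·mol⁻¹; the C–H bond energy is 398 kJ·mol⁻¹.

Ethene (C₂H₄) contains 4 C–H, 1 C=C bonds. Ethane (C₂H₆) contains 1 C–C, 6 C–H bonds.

ΔH ≈ −99 kJ

Bonds broken (reactants):
  C–H: 4 × 398 = 1592
  C=C: 1 × 628 = 628
  H–H: 1 × 424 = 424
  Σ(broken) = 2644 kJ
Bonds formed (products):
  C–C: 1 × 355 = 355
  C–H: 6 × 398 = 2388
  Σ(formed) = 2743 kJ
ΔH = Σ(broken) − Σ(formed) = 2644 − 2743 = −99 kJ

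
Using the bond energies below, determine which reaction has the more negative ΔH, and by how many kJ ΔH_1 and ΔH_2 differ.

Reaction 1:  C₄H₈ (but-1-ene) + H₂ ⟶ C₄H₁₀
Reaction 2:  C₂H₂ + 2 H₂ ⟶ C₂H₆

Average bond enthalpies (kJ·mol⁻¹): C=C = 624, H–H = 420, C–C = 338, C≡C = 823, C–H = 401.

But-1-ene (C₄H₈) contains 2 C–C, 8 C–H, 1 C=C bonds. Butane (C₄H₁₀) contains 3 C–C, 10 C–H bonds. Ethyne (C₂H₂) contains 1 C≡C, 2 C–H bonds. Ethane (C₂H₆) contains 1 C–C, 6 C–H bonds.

Reaction 2, by 183 kJ

Reaction 1:
  Bonds broken (reactants):
    C–C: 2 × 338 = 676
    C–H: 8 × 401 = 3208
    C=C: 1 × 624 = 624
    H–H: 1 × 420 = 420
    Σ(broken) = 4928 kJ
  Bonds formed (products):
    C–C: 3 × 338 = 1014
    C–H: 10 × 401 = 4010
    Σ(formed) = 5024 kJ
  ΔH_1 = 4928 − 5024 = −96 kJ
Reaction 2:
  Bonds broken (reactants):
    C≡C: 1 × 823 = 823
    C–H: 2 × 401 = 802
    H–H: 2 × 420 = 840
    Σ(broken) = 2465 kJ
  Bonds formed (products):
    C–C: 1 × 338 = 338
    C–H: 6 × 401 = 2406
    Σ(formed) = 2744 kJ
  ΔH_2 = 2465 − 2744 = −279 kJ
ΔH_1 − ΔH_2 = +183 kJ, so reaction 2 has the more negative ΔH; |ΔH_1 − ΔH_2| = 183 kJ.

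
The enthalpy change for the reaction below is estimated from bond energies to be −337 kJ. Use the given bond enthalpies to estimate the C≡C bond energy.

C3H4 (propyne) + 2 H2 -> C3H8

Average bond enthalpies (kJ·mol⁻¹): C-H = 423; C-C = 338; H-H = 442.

Let D be the C≡C bond energy.
Σ(broken) = 1×D + 1×338 + 4×423 + 2×442 = 2914 + D
Σ(formed) = 2×338 + 8×423 = 4060
ΔH = Σ(broken) − Σ(formed) = (2914 + D) − (4060) = −1146 + D
Setting this equal to −337 kJ gives D = 809 kJ/mol.

D(C≡C) ≈ 809 kJ/mol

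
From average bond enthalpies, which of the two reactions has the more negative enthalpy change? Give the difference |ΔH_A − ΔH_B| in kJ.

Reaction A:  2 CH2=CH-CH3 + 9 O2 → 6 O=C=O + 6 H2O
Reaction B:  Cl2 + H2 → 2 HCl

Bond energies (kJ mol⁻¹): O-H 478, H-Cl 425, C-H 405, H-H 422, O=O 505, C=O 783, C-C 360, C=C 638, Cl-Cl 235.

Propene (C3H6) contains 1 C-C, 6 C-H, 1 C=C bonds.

Reaction A, by 3538 kJ

Reaction A:
  Bonds broken (reactants):
    C-C: 2 × 360 = 720
    C-H: 12 × 405 = 4860
    C=C: 2 × 638 = 1276
    O=O: 9 × 505 = 4545
    Σ(broken) = 11401 kJ
  Bonds formed (products):
    C=O: 12 × 783 = 9396
    O-H: 12 × 478 = 5736
    Σ(formed) = 15132 kJ
  ΔH_A = 11401 − 15132 = −3731 kJ
Reaction B:
  Bonds broken (reactants):
    Cl-Cl: 1 × 235 = 235
    H-H: 1 × 422 = 422
    Σ(broken) = 657 kJ
  Bonds formed (products):
    H-Cl: 2 × 425 = 850
    Σ(formed) = 850 kJ
  ΔH_B = 657 − 850 = −193 kJ
ΔH_A − ΔH_B = −3538 kJ, so reaction A has the more negative ΔH; |ΔH_A − ΔH_B| = 3538 kJ.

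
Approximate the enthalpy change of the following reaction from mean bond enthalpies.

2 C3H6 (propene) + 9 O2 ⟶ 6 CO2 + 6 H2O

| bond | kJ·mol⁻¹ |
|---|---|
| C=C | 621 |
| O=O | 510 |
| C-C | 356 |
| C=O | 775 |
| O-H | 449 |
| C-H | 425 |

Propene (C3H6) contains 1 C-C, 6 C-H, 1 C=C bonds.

ΔH ≈ −3044 kJ

Bonds broken (reactants):
  C-C: 2 × 356 = 712
  C-H: 12 × 425 = 5100
  C=C: 2 × 621 = 1242
  O=O: 9 × 510 = 4590
  Σ(broken) = 11644 kJ
Bonds formed (products):
  C=O: 12 × 775 = 9300
  O-H: 12 × 449 = 5388
  Σ(formed) = 14688 kJ
ΔH = Σ(broken) − Σ(formed) = 11644 − 14688 = −3044 kJ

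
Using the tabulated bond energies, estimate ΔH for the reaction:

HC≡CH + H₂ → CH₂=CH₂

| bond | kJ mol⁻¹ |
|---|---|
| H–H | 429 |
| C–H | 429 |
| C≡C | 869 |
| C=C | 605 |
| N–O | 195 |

Bonds broken (reactants):
  C≡C: 1 × 869 = 869
  C–H: 2 × 429 = 858
  H–H: 1 × 429 = 429
  Σ(broken) = 2156 kJ
Bonds formed (products):
  C–H: 4 × 429 = 1716
  C=C: 1 × 605 = 605
  Σ(formed) = 2321 kJ
ΔH = Σ(broken) − Σ(formed) = 2156 − 2321 = −165 kJ

ΔH ≈ −165 kJ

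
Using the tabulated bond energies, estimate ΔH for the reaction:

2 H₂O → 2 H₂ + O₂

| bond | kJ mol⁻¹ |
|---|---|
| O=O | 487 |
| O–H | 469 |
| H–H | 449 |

ΔH ≈ +491 kJ

Bonds broken (reactants):
  O–H: 4 × 469 = 1876
  Σ(broken) = 1876 kJ
Bonds formed (products):
  H–H: 2 × 449 = 898
  O=O: 1 × 487 = 487
  Σ(formed) = 1385 kJ
ΔH = Σ(broken) − Σ(formed) = 1876 − 1385 = +491 kJ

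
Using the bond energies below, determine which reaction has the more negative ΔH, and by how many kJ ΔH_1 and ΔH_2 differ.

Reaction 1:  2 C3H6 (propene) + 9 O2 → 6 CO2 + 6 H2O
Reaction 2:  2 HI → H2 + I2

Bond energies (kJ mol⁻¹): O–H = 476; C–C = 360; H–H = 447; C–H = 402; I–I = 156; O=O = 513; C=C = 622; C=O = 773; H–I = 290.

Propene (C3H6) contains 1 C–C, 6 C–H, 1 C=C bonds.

Reaction 1:
  Bonds broken (reactants):
    C–C: 2 × 360 = 720
    C–H: 12 × 402 = 4824
    C=C: 2 × 622 = 1244
    O=O: 9 × 513 = 4617
    Σ(broken) = 11405 kJ
  Bonds formed (products):
    C=O: 12 × 773 = 9276
    O–H: 12 × 476 = 5712
    Σ(formed) = 14988 kJ
  ΔH_1 = 11405 − 14988 = −3583 kJ
Reaction 2:
  Bonds broken (reactants):
    H–I: 2 × 290 = 580
    Σ(broken) = 580 kJ
  Bonds formed (products):
    H–H: 1 × 447 = 447
    I–I: 1 × 156 = 156
    Σ(formed) = 603 kJ
  ΔH_2 = 580 − 603 = −23 kJ
ΔH_1 − ΔH_2 = −3560 kJ, so reaction 1 has the more negative ΔH; |ΔH_1 − ΔH_2| = 3560 kJ.

Reaction 1, by 3560 kJ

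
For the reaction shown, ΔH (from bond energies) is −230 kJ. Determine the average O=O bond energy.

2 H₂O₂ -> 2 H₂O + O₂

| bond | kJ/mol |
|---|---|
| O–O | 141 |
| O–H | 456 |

D(O=O) ≈ 512 kJ/mol

Let D be the O=O bond energy.
Σ(broken) = 4×456 + 2×141 = 2106
Σ(formed) = 4×456 + 1×D = 1824 + D
ΔH = Σ(broken) − Σ(formed) = (2106) − (1824 + D) = +282 − D
Setting this equal to −230 kJ gives D = 512 kJ/mol.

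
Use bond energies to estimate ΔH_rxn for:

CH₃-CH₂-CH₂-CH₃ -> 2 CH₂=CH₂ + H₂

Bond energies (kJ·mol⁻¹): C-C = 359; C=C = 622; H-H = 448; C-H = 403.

ΔH ≈ +191 kJ

Bonds broken (reactants):
  C-C: 3 × 359 = 1077
  C-H: 10 × 403 = 4030
  Σ(broken) = 5107 kJ
Bonds formed (products):
  C-H: 8 × 403 = 3224
  C=C: 2 × 622 = 1244
  H-H: 1 × 448 = 448
  Σ(formed) = 4916 kJ
ΔH = Σ(broken) − Σ(formed) = 5107 − 4916 = +191 kJ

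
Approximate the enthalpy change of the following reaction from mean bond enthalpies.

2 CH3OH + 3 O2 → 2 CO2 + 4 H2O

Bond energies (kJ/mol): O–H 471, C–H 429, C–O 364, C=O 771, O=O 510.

ΔH ≈ −1078 kJ

Bonds broken (reactants):
  C–H: 6 × 429 = 2574
  C–O: 2 × 364 = 728
  O–H: 2 × 471 = 942
  O=O: 3 × 510 = 1530
  Σ(broken) = 5774 kJ
Bonds formed (products):
  C=O: 4 × 771 = 3084
  O–H: 8 × 471 = 3768
  Σ(formed) = 6852 kJ
ΔH = Σ(broken) − Σ(formed) = 5774 − 6852 = −1078 kJ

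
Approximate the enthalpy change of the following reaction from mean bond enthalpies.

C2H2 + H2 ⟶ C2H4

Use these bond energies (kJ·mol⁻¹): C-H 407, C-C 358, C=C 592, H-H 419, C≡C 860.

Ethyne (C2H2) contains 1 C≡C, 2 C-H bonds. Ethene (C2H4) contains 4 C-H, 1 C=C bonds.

ΔH ≈ −127 kJ

Bonds broken (reactants):
  C≡C: 1 × 860 = 860
  C-H: 2 × 407 = 814
  H-H: 1 × 419 = 419
  Σ(broken) = 2093 kJ
Bonds formed (products):
  C-H: 4 × 407 = 1628
  C=C: 1 × 592 = 592
  Σ(formed) = 2220 kJ
ΔH = Σ(broken) − Σ(formed) = 2093 − 2220 = −127 kJ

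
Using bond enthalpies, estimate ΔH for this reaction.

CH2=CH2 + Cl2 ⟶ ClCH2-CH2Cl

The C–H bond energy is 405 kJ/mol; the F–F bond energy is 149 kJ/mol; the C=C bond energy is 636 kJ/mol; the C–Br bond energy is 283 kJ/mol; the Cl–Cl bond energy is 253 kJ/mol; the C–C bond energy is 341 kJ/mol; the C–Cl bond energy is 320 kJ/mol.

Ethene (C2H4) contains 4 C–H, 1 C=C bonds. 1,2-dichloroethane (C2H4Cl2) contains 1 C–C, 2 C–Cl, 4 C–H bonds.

ΔH ≈ −92 kJ

Bonds broken (reactants):
  C–H: 4 × 405 = 1620
  C=C: 1 × 636 = 636
  Cl–Cl: 1 × 253 = 253
  Σ(broken) = 2509 kJ
Bonds formed (products):
  C–C: 1 × 341 = 341
  C–Cl: 2 × 320 = 640
  C–H: 4 × 405 = 1620
  Σ(formed) = 2601 kJ
ΔH = Σ(broken) − Σ(formed) = 2509 − 2601 = −92 kJ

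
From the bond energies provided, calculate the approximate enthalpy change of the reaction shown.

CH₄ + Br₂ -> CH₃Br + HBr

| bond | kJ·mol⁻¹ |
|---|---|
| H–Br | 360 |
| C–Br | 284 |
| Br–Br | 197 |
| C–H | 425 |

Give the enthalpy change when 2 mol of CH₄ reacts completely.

ΔH = −44 kJ

Bonds broken (reactants):
  Br–Br: 1 × 197 = 197
  C–H: 4 × 425 = 1700
  Σ(broken) = 1897 kJ
Bonds formed (products):
  C–Br: 1 × 284 = 284
  C–H: 3 × 425 = 1275
  H–Br: 1 × 360 = 360
  Σ(formed) = 1919 kJ
ΔH = Σ(broken) − Σ(formed) = 1897 − 1919 = −22 kJ
For 2× the reaction as written: 2 × (−22) = −44 kJ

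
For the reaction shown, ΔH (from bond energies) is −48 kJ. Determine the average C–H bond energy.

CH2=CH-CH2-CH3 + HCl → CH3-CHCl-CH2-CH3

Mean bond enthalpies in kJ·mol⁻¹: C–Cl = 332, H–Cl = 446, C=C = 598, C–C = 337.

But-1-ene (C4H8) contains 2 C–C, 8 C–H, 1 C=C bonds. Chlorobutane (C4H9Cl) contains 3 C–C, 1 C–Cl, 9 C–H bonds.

D(C–H) ≈ 423 kJ/mol

Let D be the C–H bond energy.
Σ(broken) = 2×337 + 8×D + 1×598 + 1×446 = 1718 + 8D
Σ(formed) = 3×337 + 1×332 + 9×D = 1343 + 9D
ΔH = Σ(broken) − Σ(formed) = (1718 + 8D) − (1343 + 9D) = +375 − D
Setting this equal to −48 kJ gives D = 423 kJ/mol.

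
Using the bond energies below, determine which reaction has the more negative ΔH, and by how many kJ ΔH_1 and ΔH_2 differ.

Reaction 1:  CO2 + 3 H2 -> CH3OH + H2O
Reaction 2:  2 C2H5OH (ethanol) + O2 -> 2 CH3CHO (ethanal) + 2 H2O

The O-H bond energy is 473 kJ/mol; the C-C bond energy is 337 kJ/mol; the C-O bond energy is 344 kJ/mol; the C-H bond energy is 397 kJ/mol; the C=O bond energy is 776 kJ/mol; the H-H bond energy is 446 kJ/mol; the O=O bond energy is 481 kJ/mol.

Reaction 1:
  Bonds broken (reactants):
    C=O: 2 × 776 = 1552
    H-H: 3 × 446 = 1338
    Σ(broken) = 2890 kJ
  Bonds formed (products):
    C-H: 3 × 397 = 1191
    C-O: 1 × 344 = 344
    O-H: 3 × 473 = 1419
    Σ(formed) = 2954 kJ
  ΔH_1 = 2890 − 2954 = −64 kJ
Reaction 2:
  Bonds broken (reactants):
    C-C: 2 × 337 = 674
    C-H: 10 × 397 = 3970
    C-O: 2 × 344 = 688
    O-H: 2 × 473 = 946
    O=O: 1 × 481 = 481
    Σ(broken) = 6759 kJ
  Bonds formed (products):
    C-C: 2 × 337 = 674
    C-H: 8 × 397 = 3176
    C=O: 2 × 776 = 1552
    O-H: 4 × 473 = 1892
    Σ(formed) = 7294 kJ
  ΔH_2 = 6759 − 7294 = −535 kJ
ΔH_1 − ΔH_2 = +471 kJ, so reaction 2 has the more negative ΔH; |ΔH_1 − ΔH_2| = 471 kJ.

Reaction 2, by 471 kJ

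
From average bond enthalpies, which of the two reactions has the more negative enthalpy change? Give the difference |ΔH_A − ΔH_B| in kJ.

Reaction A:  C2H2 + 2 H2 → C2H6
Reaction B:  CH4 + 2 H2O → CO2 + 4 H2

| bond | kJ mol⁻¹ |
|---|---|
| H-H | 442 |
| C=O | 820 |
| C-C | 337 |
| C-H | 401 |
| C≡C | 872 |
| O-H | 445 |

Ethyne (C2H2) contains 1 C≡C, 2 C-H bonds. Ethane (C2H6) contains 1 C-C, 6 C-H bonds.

Reaction A, by 161 kJ

Reaction A:
  Bonds broken (reactants):
    C≡C: 1 × 872 = 872
    C-H: 2 × 401 = 802
    H-H: 2 × 442 = 884
    Σ(broken) = 2558 kJ
  Bonds formed (products):
    C-C: 1 × 337 = 337
    C-H: 6 × 401 = 2406
    Σ(formed) = 2743 kJ
  ΔH_A = 2558 − 2743 = −185 kJ
Reaction B:
  Bonds broken (reactants):
    C-H: 4 × 401 = 1604
    O-H: 4 × 445 = 1780
    Σ(broken) = 3384 kJ
  Bonds formed (products):
    C=O: 2 × 820 = 1640
    H-H: 4 × 442 = 1768
    Σ(formed) = 3408 kJ
  ΔH_B = 3384 − 3408 = −24 kJ
ΔH_A − ΔH_B = −161 kJ, so reaction A has the more negative ΔH; |ΔH_A − ΔH_B| = 161 kJ.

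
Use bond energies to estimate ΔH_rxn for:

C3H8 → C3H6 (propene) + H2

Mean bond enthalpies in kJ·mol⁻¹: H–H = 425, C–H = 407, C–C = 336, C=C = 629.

ΔH ≈ +96 kJ

Bonds broken (reactants):
  C–C: 2 × 336 = 672
  C–H: 8 × 407 = 3256
  Σ(broken) = 3928 kJ
Bonds formed (products):
  C–C: 1 × 336 = 336
  C–H: 6 × 407 = 2442
  C=C: 1 × 629 = 629
  H–H: 1 × 425 = 425
  Σ(formed) = 3832 kJ
ΔH = Σ(broken) − Σ(formed) = 3928 − 3832 = +96 kJ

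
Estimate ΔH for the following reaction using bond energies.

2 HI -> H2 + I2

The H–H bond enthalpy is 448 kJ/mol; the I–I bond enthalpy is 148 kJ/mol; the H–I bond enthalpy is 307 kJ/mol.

ΔH ≈ +18 kJ

Bonds broken (reactants):
  H–I: 2 × 307 = 614
  Σ(broken) = 614 kJ
Bonds formed (products):
  H–H: 1 × 448 = 448
  I–I: 1 × 148 = 148
  Σ(formed) = 596 kJ
ΔH = Σ(broken) − Σ(formed) = 614 − 596 = +18 kJ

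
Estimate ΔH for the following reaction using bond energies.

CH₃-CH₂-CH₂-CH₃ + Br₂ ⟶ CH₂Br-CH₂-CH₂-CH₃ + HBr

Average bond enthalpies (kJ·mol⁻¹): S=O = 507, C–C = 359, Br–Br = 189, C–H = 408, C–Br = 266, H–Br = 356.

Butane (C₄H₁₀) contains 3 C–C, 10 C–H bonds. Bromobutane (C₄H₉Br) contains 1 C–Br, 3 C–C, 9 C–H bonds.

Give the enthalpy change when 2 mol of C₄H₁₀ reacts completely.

ΔH = −50 kJ

Bonds broken (reactants):
  Br–Br: 1 × 189 = 189
  C–C: 3 × 359 = 1077
  C–H: 10 × 408 = 4080
  Σ(broken) = 5346 kJ
Bonds formed (products):
  C–Br: 1 × 266 = 266
  C–C: 3 × 359 = 1077
  C–H: 9 × 408 = 3672
  H–Br: 1 × 356 = 356
  Σ(formed) = 5371 kJ
ΔH = Σ(broken) − Σ(formed) = 5346 − 5371 = −25 kJ
For 2× the reaction as written: 2 × (−25) = −50 kJ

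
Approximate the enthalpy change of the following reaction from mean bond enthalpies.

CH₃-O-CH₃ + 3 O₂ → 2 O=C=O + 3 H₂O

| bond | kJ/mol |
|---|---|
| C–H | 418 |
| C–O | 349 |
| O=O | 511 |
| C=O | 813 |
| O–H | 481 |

ΔH ≈ −1399 kJ

Bonds broken (reactants):
  C–H: 6 × 418 = 2508
  C–O: 2 × 349 = 698
  O=O: 3 × 511 = 1533
  Σ(broken) = 4739 kJ
Bonds formed (products):
  C=O: 4 × 813 = 3252
  O–H: 6 × 481 = 2886
  Σ(formed) = 6138 kJ
ΔH = Σ(broken) − Σ(formed) = 4739 − 6138 = −1399 kJ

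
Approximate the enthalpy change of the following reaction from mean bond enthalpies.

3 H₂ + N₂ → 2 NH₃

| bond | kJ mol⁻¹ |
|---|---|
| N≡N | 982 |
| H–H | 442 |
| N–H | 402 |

Bonds broken (reactants):
  H–H: 3 × 442 = 1326
  N≡N: 1 × 982 = 982
  Σ(broken) = 2308 kJ
Bonds formed (products):
  N–H: 6 × 402 = 2412
  Σ(formed) = 2412 kJ
ΔH = Σ(broken) − Σ(formed) = 2308 − 2412 = −104 kJ

ΔH ≈ −104 kJ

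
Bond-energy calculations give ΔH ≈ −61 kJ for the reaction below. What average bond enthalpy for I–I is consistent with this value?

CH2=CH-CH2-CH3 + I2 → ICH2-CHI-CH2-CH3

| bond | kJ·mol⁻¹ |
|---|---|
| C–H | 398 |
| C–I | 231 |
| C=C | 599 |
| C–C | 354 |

Let D be the I–I bond energy.
Σ(broken) = 2×354 + 8×398 + 1×599 + 1×D = 4491 + D
Σ(formed) = 3×354 + 8×398 + 2×231 = 4708
ΔH = Σ(broken) − Σ(formed) = (4491 + D) − (4708) = −217 + D
Setting this equal to −61 kJ gives D = 156 kJ/mol.

D(I–I) ≈ 156 kJ/mol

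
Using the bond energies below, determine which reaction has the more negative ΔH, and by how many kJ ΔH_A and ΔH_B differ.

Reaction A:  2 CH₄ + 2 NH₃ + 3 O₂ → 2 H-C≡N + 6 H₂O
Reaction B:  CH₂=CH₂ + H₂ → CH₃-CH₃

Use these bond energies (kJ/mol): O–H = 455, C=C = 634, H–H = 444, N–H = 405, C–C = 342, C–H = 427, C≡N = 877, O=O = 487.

Reaction A, by 643 kJ

Reaction A:
  Bonds broken (reactants):
    C–H: 8 × 427 = 3416
    N–H: 6 × 405 = 2430
    O=O: 3 × 487 = 1461
    Σ(broken) = 7307 kJ
  Bonds formed (products):
    C≡N: 2 × 877 = 1754
    C–H: 2 × 427 = 854
    O–H: 12 × 455 = 5460
    Σ(formed) = 8068 kJ
  ΔH_A = 7307 − 8068 = −761 kJ
Reaction B:
  Bonds broken (reactants):
    C–H: 4 × 427 = 1708
    C=C: 1 × 634 = 634
    H–H: 1 × 444 = 444
    Σ(broken) = 2786 kJ
  Bonds formed (products):
    C–C: 1 × 342 = 342
    C–H: 6 × 427 = 2562
    Σ(formed) = 2904 kJ
  ΔH_B = 2786 − 2904 = −118 kJ
ΔH_A − ΔH_B = −643 kJ, so reaction A has the more negative ΔH; |ΔH_A − ΔH_B| = 643 kJ.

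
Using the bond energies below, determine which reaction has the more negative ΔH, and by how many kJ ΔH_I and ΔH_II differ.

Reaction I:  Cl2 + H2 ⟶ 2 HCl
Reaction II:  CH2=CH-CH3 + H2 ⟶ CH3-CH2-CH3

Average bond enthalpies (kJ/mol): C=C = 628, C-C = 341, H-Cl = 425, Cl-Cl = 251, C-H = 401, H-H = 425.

Reaction I:
  Bonds broken (reactants):
    Cl-Cl: 1 × 251 = 251
    H-H: 1 × 425 = 425
    Σ(broken) = 676 kJ
  Bonds formed (products):
    H-Cl: 2 × 425 = 850
    Σ(formed) = 850 kJ
  ΔH_I = 676 − 850 = −174 kJ
Reaction II:
  Bonds broken (reactants):
    C-C: 1 × 341 = 341
    C-H: 6 × 401 = 2406
    C=C: 1 × 628 = 628
    H-H: 1 × 425 = 425
    Σ(broken) = 3800 kJ
  Bonds formed (products):
    C-C: 2 × 341 = 682
    C-H: 8 × 401 = 3208
    Σ(formed) = 3890 kJ
  ΔH_II = 3800 − 3890 = −90 kJ
ΔH_I − ΔH_II = −84 kJ, so reaction I has the more negative ΔH; |ΔH_I − ΔH_II| = 84 kJ.

Reaction I, by 84 kJ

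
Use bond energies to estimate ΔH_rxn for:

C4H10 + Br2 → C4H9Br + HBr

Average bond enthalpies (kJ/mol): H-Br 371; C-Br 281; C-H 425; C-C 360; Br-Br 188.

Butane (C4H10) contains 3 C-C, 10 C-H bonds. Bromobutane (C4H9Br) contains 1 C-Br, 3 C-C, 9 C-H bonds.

Bonds broken (reactants):
  Br-Br: 1 × 188 = 188
  C-C: 3 × 360 = 1080
  C-H: 10 × 425 = 4250
  Σ(broken) = 5518 kJ
Bonds formed (products):
  C-Br: 1 × 281 = 281
  C-C: 3 × 360 = 1080
  C-H: 9 × 425 = 3825
  H-Br: 1 × 371 = 371
  Σ(formed) = 5557 kJ
ΔH = Σ(broken) − Σ(formed) = 5518 − 5557 = −39 kJ

ΔH ≈ −39 kJ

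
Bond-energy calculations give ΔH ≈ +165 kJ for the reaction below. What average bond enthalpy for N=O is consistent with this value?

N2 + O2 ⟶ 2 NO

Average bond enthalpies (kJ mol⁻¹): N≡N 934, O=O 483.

Let D be the N=O bond energy.
Σ(broken) = 1×934 + 1×483 = 1417
Σ(formed) = 2×D = 2D
ΔH = Σ(broken) − Σ(formed) = (1417) − (2D) = +1417 − 2D
Setting this equal to +165 kJ gives 2D = 1252, so D = 626 kJ/mol.

D(N=O) ≈ 626 kJ/mol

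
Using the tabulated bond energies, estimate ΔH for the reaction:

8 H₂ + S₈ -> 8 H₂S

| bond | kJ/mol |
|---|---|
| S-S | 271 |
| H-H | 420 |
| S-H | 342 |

Bonds broken (reactants):
  H-H: 8 × 420 = 3360
  S-S: 8 × 271 = 2168
  Σ(broken) = 5528 kJ
Bonds formed (products):
  S-H: 16 × 342 = 5472
  Σ(formed) = 5472 kJ
ΔH = Σ(broken) − Σ(formed) = 5528 − 5472 = +56 kJ

ΔH ≈ +56 kJ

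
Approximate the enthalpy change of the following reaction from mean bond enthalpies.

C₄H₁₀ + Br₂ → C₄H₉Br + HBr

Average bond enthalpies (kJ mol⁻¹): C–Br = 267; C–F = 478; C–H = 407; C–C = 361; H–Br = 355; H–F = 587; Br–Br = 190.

ΔH ≈ −25 kJ

Bonds broken (reactants):
  Br–Br: 1 × 190 = 190
  C–C: 3 × 361 = 1083
  C–H: 10 × 407 = 4070
  Σ(broken) = 5343 kJ
Bonds formed (products):
  C–Br: 1 × 267 = 267
  C–C: 3 × 361 = 1083
  C–H: 9 × 407 = 3663
  H–Br: 1 × 355 = 355
  Σ(formed) = 5368 kJ
ΔH = Σ(broken) − Σ(formed) = 5343 − 5368 = −25 kJ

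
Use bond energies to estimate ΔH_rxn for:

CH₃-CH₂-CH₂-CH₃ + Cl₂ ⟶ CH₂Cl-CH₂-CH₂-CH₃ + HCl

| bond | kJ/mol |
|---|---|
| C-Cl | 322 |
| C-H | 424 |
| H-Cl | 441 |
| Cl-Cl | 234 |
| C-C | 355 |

ΔH ≈ −105 kJ

Bonds broken (reactants):
  C-C: 3 × 355 = 1065
  C-H: 10 × 424 = 4240
  Cl-Cl: 1 × 234 = 234
  Σ(broken) = 5539 kJ
Bonds formed (products):
  C-C: 3 × 355 = 1065
  C-Cl: 1 × 322 = 322
  C-H: 9 × 424 = 3816
  H-Cl: 1 × 441 = 441
  Σ(formed) = 5644 kJ
ΔH = Σ(broken) − Σ(formed) = 5539 − 5644 = −105 kJ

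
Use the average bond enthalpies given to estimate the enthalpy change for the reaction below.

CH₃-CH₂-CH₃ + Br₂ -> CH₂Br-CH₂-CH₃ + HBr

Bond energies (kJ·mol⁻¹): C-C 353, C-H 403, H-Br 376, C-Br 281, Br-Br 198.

Bonds broken (reactants):
  Br-Br: 1 × 198 = 198
  C-C: 2 × 353 = 706
  C-H: 8 × 403 = 3224
  Σ(broken) = 4128 kJ
Bonds formed (products):
  C-Br: 1 × 281 = 281
  C-C: 2 × 353 = 706
  C-H: 7 × 403 = 2821
  H-Br: 1 × 376 = 376
  Σ(formed) = 4184 kJ
ΔH = Σ(broken) − Σ(formed) = 4128 − 4184 = −56 kJ

ΔH ≈ −56 kJ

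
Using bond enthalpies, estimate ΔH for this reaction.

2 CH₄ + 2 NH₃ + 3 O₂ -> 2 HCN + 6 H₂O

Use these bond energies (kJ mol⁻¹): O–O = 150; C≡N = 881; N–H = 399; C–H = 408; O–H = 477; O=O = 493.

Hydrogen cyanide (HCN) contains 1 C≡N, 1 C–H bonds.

ΔH ≈ −1165 kJ

Bonds broken (reactants):
  C–H: 8 × 408 = 3264
  N–H: 6 × 399 = 2394
  O=O: 3 × 493 = 1479
  Σ(broken) = 7137 kJ
Bonds formed (products):
  C≡N: 2 × 881 = 1762
  C–H: 2 × 408 = 816
  O–H: 12 × 477 = 5724
  Σ(formed) = 8302 kJ
ΔH = Σ(broken) − Σ(formed) = 7137 − 8302 = −1165 kJ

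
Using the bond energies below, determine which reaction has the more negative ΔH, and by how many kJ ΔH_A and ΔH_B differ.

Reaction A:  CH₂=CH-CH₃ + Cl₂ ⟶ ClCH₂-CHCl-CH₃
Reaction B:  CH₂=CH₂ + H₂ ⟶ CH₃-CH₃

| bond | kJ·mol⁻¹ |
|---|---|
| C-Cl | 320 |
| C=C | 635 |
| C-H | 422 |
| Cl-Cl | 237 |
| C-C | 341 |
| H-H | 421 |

Reaction A:
  Bonds broken (reactants):
    C-C: 1 × 341 = 341
    C-H: 6 × 422 = 2532
    C=C: 1 × 635 = 635
    Cl-Cl: 1 × 237 = 237
    Σ(broken) = 3745 kJ
  Bonds formed (products):
    C-C: 2 × 341 = 682
    C-Cl: 2 × 320 = 640
    C-H: 6 × 422 = 2532
    Σ(formed) = 3854 kJ
  ΔH_A = 3745 − 3854 = −109 kJ
Reaction B:
  Bonds broken (reactants):
    C-H: 4 × 422 = 1688
    C=C: 1 × 635 = 635
    H-H: 1 × 421 = 421
    Σ(broken) = 2744 kJ
  Bonds formed (products):
    C-C: 1 × 341 = 341
    C-H: 6 × 422 = 2532
    Σ(formed) = 2873 kJ
  ΔH_B = 2744 − 2873 = −129 kJ
ΔH_A − ΔH_B = +20 kJ, so reaction B has the more negative ΔH; |ΔH_A − ΔH_B| = 20 kJ.

Reaction B, by 20 kJ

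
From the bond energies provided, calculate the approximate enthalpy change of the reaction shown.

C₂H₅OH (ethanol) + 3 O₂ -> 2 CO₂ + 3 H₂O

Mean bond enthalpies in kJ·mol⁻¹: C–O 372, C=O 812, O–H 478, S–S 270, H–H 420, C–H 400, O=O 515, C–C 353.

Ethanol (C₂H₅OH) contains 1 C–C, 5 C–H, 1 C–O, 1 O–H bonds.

Bonds broken (reactants):
  C–C: 1 × 353 = 353
  C–H: 5 × 400 = 2000
  C–O: 1 × 372 = 372
  O–H: 1 × 478 = 478
  O=O: 3 × 515 = 1545
  Σ(broken) = 4748 kJ
Bonds formed (products):
  C=O: 4 × 812 = 3248
  O–H: 6 × 478 = 2868
  Σ(formed) = 6116 kJ
ΔH = Σ(broken) − Σ(formed) = 4748 − 6116 = −1368 kJ

ΔH ≈ −1368 kJ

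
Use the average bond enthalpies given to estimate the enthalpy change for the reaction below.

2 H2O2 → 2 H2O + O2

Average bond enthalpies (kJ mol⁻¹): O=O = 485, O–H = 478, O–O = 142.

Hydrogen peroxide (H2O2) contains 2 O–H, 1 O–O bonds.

Bonds broken (reactants):
  O–H: 4 × 478 = 1912
  O–O: 2 × 142 = 284
  Σ(broken) = 2196 kJ
Bonds formed (products):
  O–H: 4 × 478 = 1912
  O=O: 1 × 485 = 485
  Σ(formed) = 2397 kJ
ΔH = Σ(broken) − Σ(formed) = 2196 − 2397 = −201 kJ

ΔH ≈ −201 kJ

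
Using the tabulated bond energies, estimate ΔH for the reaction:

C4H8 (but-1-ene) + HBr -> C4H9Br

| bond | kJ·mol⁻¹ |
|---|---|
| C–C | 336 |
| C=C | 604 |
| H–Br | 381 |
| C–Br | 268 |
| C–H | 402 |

Bonds broken (reactants):
  C–C: 2 × 336 = 672
  C–H: 8 × 402 = 3216
  C=C: 1 × 604 = 604
  H–Br: 1 × 381 = 381
  Σ(broken) = 4873 kJ
Bonds formed (products):
  C–Br: 1 × 268 = 268
  C–C: 3 × 336 = 1008
  C–H: 9 × 402 = 3618
  Σ(formed) = 4894 kJ
ΔH = Σ(broken) − Σ(formed) = 4873 − 4894 = −21 kJ

ΔH ≈ −21 kJ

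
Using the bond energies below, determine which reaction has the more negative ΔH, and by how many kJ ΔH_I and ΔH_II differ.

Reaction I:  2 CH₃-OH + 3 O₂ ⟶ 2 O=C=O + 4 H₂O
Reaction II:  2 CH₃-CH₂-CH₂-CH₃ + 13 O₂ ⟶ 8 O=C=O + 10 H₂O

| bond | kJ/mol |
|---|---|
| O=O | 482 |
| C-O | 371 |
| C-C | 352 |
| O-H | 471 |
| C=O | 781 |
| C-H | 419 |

Reaction II, by 3910 kJ

Reaction I:
  Bonds broken (reactants):
    C-H: 6 × 419 = 2514
    C-O: 2 × 371 = 742
    O-H: 2 × 471 = 942
    O=O: 3 × 482 = 1446
    Σ(broken) = 5644 kJ
  Bonds formed (products):
    C=O: 4 × 781 = 3124
    O-H: 8 × 471 = 3768
    Σ(formed) = 6892 kJ
  ΔH_I = 5644 − 6892 = −1248 kJ
Reaction II:
  Bonds broken (reactants):
    C-C: 6 × 352 = 2112
    C-H: 20 × 419 = 8380
    O=O: 13 × 482 = 6266
    Σ(broken) = 16758 kJ
  Bonds formed (products):
    C=O: 16 × 781 = 12496
    O-H: 20 × 471 = 9420
    Σ(formed) = 21916 kJ
  ΔH_II = 16758 − 21916 = −5158 kJ
ΔH_I − ΔH_II = +3910 kJ, so reaction II has the more negative ΔH; |ΔH_I − ΔH_II| = 3910 kJ.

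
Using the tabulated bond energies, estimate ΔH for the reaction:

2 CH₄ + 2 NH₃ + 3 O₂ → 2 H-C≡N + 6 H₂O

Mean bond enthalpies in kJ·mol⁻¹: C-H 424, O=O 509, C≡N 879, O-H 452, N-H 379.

ΔH ≈ −837 kJ

Bonds broken (reactants):
  C-H: 8 × 424 = 3392
  N-H: 6 × 379 = 2274
  O=O: 3 × 509 = 1527
  Σ(broken) = 7193 kJ
Bonds formed (products):
  C≡N: 2 × 879 = 1758
  C-H: 2 × 424 = 848
  O-H: 12 × 452 = 5424
  Σ(formed) = 8030 kJ
ΔH = Σ(broken) − Σ(formed) = 7193 − 8030 = −837 kJ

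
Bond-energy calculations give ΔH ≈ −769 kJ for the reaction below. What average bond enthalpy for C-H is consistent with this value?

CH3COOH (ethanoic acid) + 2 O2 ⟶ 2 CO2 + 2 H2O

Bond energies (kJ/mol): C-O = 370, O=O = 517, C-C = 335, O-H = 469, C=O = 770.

Let D be the C-H bond energy.
Σ(broken) = 1×335 + 3×D + 1×370 + 1×770 + 1×469 + 2×517 = 2978 + 3D
Σ(formed) = 4×770 + 4×469 = 4956
ΔH = Σ(broken) − Σ(formed) = (2978 + 3D) − (4956) = −1978 + 3D
Setting this equal to −769 kJ gives 3D = 1209, so D = 403 kJ/mol.

D(C-H) ≈ 403 kJ/mol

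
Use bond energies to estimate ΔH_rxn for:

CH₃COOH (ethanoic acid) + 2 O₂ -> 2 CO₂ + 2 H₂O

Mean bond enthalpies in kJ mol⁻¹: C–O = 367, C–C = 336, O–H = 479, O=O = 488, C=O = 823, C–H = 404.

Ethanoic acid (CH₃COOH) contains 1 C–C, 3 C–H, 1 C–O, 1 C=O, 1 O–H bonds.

Bonds broken (reactants):
  C–C: 1 × 336 = 336
  C–H: 3 × 404 = 1212
  C–O: 1 × 367 = 367
  C=O: 1 × 823 = 823
  O–H: 1 × 479 = 479
  O=O: 2 × 488 = 976
  Σ(broken) = 4193 kJ
Bonds formed (products):
  C=O: 4 × 823 = 3292
  O–H: 4 × 479 = 1916
  Σ(formed) = 5208 kJ
ΔH = Σ(broken) − Σ(formed) = 4193 − 5208 = −1015 kJ

ΔH ≈ −1015 kJ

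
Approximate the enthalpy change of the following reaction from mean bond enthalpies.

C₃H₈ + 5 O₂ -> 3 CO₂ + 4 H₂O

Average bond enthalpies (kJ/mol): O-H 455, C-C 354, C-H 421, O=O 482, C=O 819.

ΔH ≈ −2068 kJ

Bonds broken (reactants):
  C-C: 2 × 354 = 708
  C-H: 8 × 421 = 3368
  O=O: 5 × 482 = 2410
  Σ(broken) = 6486 kJ
Bonds formed (products):
  C=O: 6 × 819 = 4914
  O-H: 8 × 455 = 3640
  Σ(formed) = 8554 kJ
ΔH = Σ(broken) − Σ(formed) = 6486 − 8554 = −2068 kJ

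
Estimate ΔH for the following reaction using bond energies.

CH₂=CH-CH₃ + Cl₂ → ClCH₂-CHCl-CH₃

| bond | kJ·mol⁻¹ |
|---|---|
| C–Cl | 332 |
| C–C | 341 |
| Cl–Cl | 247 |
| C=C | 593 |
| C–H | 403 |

ΔH ≈ −165 kJ

Bonds broken (reactants):
  C–C: 1 × 341 = 341
  C–H: 6 × 403 = 2418
  C=C: 1 × 593 = 593
  Cl–Cl: 1 × 247 = 247
  Σ(broken) = 3599 kJ
Bonds formed (products):
  C–C: 2 × 341 = 682
  C–Cl: 2 × 332 = 664
  C–H: 6 × 403 = 2418
  Σ(formed) = 3764 kJ
ΔH = Σ(broken) − Σ(formed) = 3599 − 3764 = −165 kJ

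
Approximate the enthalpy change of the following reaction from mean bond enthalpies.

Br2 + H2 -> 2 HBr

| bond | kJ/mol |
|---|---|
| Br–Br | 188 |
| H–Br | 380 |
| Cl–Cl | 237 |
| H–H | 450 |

ΔH ≈ −122 kJ

Bonds broken (reactants):
  Br–Br: 1 × 188 = 188
  H–H: 1 × 450 = 450
  Σ(broken) = 638 kJ
Bonds formed (products):
  H–Br: 2 × 380 = 760
  Σ(formed) = 760 kJ
ΔH = Σ(broken) − Σ(formed) = 638 − 760 = −122 kJ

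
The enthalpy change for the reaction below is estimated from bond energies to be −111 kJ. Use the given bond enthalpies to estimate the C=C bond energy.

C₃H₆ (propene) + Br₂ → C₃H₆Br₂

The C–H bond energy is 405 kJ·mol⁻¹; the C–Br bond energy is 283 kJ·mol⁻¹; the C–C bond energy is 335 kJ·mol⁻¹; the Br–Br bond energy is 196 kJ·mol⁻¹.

Let D be the C=C bond energy.
Σ(broken) = 1×196 + 1×335 + 6×405 + 1×D = 2961 + D
Σ(formed) = 2×283 + 2×335 + 6×405 = 3666
ΔH = Σ(broken) − Σ(formed) = (2961 + D) − (3666) = −705 + D
Setting this equal to −111 kJ gives D = 594 kJ/mol.

D(C=C) ≈ 594 kJ/mol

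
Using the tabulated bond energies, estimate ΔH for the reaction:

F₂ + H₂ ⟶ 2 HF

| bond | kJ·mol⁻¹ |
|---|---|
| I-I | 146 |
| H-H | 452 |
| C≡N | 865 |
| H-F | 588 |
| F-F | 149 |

ΔH ≈ −575 kJ

Bonds broken (reactants):
  F-F: 1 × 149 = 149
  H-H: 1 × 452 = 452
  Σ(broken) = 601 kJ
Bonds formed (products):
  H-F: 2 × 588 = 1176
  Σ(formed) = 1176 kJ
ΔH = Σ(broken) − Σ(formed) = 601 − 1176 = −575 kJ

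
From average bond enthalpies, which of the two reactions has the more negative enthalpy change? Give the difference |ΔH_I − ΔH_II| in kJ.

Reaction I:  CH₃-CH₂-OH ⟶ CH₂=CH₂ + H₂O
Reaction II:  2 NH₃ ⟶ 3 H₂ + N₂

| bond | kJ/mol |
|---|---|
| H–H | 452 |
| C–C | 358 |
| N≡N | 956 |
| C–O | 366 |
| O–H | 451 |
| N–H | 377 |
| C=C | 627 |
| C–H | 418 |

Reaction I:
  Bonds broken (reactants):
    C–C: 1 × 358 = 358
    C–H: 5 × 418 = 2090
    C–O: 1 × 366 = 366
    O–H: 1 × 451 = 451
    Σ(broken) = 3265 kJ
  Bonds formed (products):
    C–H: 4 × 418 = 1672
    C=C: 1 × 627 = 627
    O–H: 2 × 451 = 902
    Σ(formed) = 3201 kJ
  ΔH_I = 3265 − 3201 = +64 kJ
Reaction II:
  Bonds broken (reactants):
    N–H: 6 × 377 = 2262
    Σ(broken) = 2262 kJ
  Bonds formed (products):
    H–H: 3 × 452 = 1356
    N≡N: 1 × 956 = 956
    Σ(formed) = 2312 kJ
  ΔH_II = 2262 − 2312 = −50 kJ
ΔH_I − ΔH_II = +114 kJ, so reaction II has the more negative ΔH; |ΔH_I − ΔH_II| = 114 kJ.

Reaction II, by 114 kJ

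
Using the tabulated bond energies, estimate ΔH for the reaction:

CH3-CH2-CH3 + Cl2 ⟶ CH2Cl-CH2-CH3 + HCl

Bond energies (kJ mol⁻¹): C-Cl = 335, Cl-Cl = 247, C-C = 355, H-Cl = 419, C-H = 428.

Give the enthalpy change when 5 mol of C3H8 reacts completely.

ΔH = −395 kJ

Bonds broken (reactants):
  C-C: 2 × 355 = 710
  C-H: 8 × 428 = 3424
  Cl-Cl: 1 × 247 = 247
  Σ(broken) = 4381 kJ
Bonds formed (products):
  C-C: 2 × 355 = 710
  C-Cl: 1 × 335 = 335
  C-H: 7 × 428 = 2996
  H-Cl: 1 × 419 = 419
  Σ(formed) = 4460 kJ
ΔH = Σ(broken) − Σ(formed) = 4381 − 4460 = −79 kJ
For 5× the reaction as written: 5 × (−79) = −395 kJ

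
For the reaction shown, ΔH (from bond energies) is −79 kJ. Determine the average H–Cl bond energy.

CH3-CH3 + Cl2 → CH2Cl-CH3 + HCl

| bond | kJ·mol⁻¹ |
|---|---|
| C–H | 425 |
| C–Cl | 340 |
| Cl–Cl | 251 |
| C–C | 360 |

D(H–Cl) ≈ 415 kJ/mol

Let D be the H–Cl bond energy.
Σ(broken) = 1×360 + 6×425 + 1×251 = 3161
Σ(formed) = 1×360 + 1×340 + 5×425 + 1×D = 2825 + D
ΔH = Σ(broken) − Σ(formed) = (3161) − (2825 + D) = +336 − D
Setting this equal to −79 kJ gives D = 415 kJ/mol.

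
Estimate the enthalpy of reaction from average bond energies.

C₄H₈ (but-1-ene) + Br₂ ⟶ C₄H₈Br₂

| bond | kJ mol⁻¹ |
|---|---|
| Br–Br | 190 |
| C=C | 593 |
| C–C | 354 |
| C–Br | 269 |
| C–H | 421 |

Bonds broken (reactants):
  Br–Br: 1 × 190 = 190
  C–C: 2 × 354 = 708
  C–H: 8 × 421 = 3368
  C=C: 1 × 593 = 593
  Σ(broken) = 4859 kJ
Bonds formed (products):
  C–Br: 2 × 269 = 538
  C–C: 3 × 354 = 1062
  C–H: 8 × 421 = 3368
  Σ(formed) = 4968 kJ
ΔH = Σ(broken) − Σ(formed) = 4859 − 4968 = −109 kJ

ΔH ≈ −109 kJ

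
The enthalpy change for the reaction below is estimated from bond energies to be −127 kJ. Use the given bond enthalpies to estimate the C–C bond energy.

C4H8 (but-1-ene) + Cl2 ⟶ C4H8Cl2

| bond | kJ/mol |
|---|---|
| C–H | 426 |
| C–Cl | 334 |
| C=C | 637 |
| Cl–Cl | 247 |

D(C–C) ≈ 343 kJ/mol

Let D be the C–C bond energy.
Σ(broken) = 2×D + 8×426 + 1×637 + 1×247 = 4292 + 2D
Σ(formed) = 3×D + 2×334 + 8×426 = 4076 + 3D
ΔH = Σ(broken) − Σ(formed) = (4292 + 2D) − (4076 + 3D) = +216 − D
Setting this equal to −127 kJ gives D = 343 kJ/mol.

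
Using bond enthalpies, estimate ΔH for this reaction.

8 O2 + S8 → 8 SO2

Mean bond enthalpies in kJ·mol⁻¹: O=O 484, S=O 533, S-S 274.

ΔH ≈ −2464 kJ

Bonds broken (reactants):
  O=O: 8 × 484 = 3872
  S-S: 8 × 274 = 2192
  Σ(broken) = 6064 kJ
Bonds formed (products):
  S=O: 16 × 533 = 8528
  Σ(formed) = 8528 kJ
ΔH = Σ(broken) − Σ(formed) = 6064 − 8528 = −2464 kJ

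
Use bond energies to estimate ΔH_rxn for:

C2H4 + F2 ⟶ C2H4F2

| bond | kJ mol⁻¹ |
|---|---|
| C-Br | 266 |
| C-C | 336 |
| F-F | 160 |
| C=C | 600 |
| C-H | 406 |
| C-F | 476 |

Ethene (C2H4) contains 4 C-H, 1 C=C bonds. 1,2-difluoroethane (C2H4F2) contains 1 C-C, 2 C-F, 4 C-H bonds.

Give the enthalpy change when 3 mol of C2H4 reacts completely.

ΔH = −1584 kJ

Bonds broken (reactants):
  C-H: 4 × 406 = 1624
  C=C: 1 × 600 = 600
  F-F: 1 × 160 = 160
  Σ(broken) = 2384 kJ
Bonds formed (products):
  C-C: 1 × 336 = 336
  C-F: 2 × 476 = 952
  C-H: 4 × 406 = 1624
  Σ(formed) = 2912 kJ
ΔH = Σ(broken) − Σ(formed) = 2384 − 2912 = −528 kJ
For 3× the reaction as written: 3 × (−528) = −1584 kJ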